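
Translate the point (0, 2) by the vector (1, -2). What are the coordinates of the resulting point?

Translation by (1, -2) (homogeneous matrix [[1, 0, 1], [0, 1, -2], [0, 0, 1]]):
x' = 0 + 1 = 1
y' = 2 + -2 = 0
Result: (1, 0)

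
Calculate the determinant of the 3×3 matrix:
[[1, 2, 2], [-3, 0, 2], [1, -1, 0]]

Expansion along first row:
det = 1·det([[0,2],[-1,0]]) - 2·det([[-3,2],[1,0]]) + 2·det([[-3,0],[1,-1]])
    = 1·(0·0 - 2·-1) - 2·(-3·0 - 2·1) + 2·(-3·-1 - 0·1)
    = 1·2 - 2·-2 + 2·3
    = 2 + 4 + 6 = 12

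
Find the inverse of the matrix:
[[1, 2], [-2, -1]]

For [[a,b],[c,d]], inverse = (1/det)·[[d,-b],[-c,a]]
det = (1)(-1) - (2)(-2) = -1 - -4 = 3
Inverse = (1/3)·[[-1, -2], [2, 1]]
= [[-1/3, -2/3], [2/3, 1/3]]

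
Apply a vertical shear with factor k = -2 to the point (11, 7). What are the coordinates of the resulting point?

Shear matrix for vertical shear with factor k = -2:
[[1, 0], [-2, 1]]
Result: (11, 7) → (11, -15)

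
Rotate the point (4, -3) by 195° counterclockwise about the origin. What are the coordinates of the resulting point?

Rotation matrix for 195°: [[cos 195°, -sin 195°], [sin 195°, cos 195°]] ≈ [[-0.965926, 0.258819], [-0.258819, -0.965926]]
[[-0.965926, 0.258819], [-0.258819, -0.965926]] × [4, -3]ᵀ ≈ [-4.6402, 1.8625]ᵀ
Result: (-4.6402, 1.8625)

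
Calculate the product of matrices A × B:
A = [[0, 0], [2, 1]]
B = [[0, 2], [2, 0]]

Matrix multiplication:
C[0][0] = 0×0 + 0×2 = 0
C[0][1] = 0×2 + 0×0 = 0
C[1][0] = 2×0 + 1×2 = 2
C[1][1] = 2×2 + 1×0 = 4
Result: [[0, 0], [2, 4]]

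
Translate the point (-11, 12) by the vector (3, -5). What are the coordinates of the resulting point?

Translation by (3, -5) (homogeneous matrix [[1, 0, 3], [0, 1, -5], [0, 0, 1]]):
x' = -11 + 3 = -8
y' = 12 + -5 = 7
Result: (-8, 7)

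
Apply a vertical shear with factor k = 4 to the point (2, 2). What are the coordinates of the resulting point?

Shear matrix for vertical shear with factor k = 4:
[[1, 0], [4, 1]]
Result: (2, 2) → (2, 10)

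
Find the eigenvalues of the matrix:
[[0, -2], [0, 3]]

Characteristic equation: det(A - λI) = 0
λ² - (trace)λ + (det) = 0
trace = 0 + 3 = 3, det = (0)(3) - (-2)(0) = 0
λ² - (3)λ + (0) = 0
λ = (3 ± √((3)² - 4·(0))) / 2 = (3 ± √9) / 2
Solving: λ = 0, 3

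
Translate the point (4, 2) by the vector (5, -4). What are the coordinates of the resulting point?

Translation by (5, -4) (homogeneous matrix [[1, 0, 5], [0, 1, -4], [0, 0, 1]]):
x' = 4 + 5 = 9
y' = 2 + -4 = -2
Result: (9, -2)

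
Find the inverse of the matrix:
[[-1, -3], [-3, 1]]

For [[a,b],[c,d]], inverse = (1/det)·[[d,-b],[-c,a]]
det = (-1)(1) - (-3)(-3) = -1 - 9 = -10
Inverse = (1/-10)·[[1, 3], [3, -1]]
= [[-1/10, -3/10], [-3/10, 1/10]]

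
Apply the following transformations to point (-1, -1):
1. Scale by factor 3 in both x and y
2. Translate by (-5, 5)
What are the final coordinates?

Step 1: Scale (-1, -1) by 3 → (-3, -3)
Step 2: Translate by (-5, 5) → (-8, 2)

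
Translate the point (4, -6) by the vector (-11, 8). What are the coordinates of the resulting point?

Translation by (-11, 8) (homogeneous matrix [[1, 0, -11], [0, 1, 8], [0, 0, 1]]):
x' = 4 + -11 = -7
y' = -6 + 8 = 2
Result: (-7, 2)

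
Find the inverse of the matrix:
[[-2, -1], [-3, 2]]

For [[a,b],[c,d]], inverse = (1/det)·[[d,-b],[-c,a]]
det = (-2)(2) - (-1)(-3) = -4 - 3 = -7
Inverse = (1/-7)·[[2, 1], [3, -2]]
= [[-2/7, -1/7], [-3/7, 2/7]]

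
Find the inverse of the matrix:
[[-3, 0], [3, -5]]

For [[a,b],[c,d]], inverse = (1/det)·[[d,-b],[-c,a]]
det = (-3)(-5) - (0)(3) = 15 - 0 = 15
Inverse = (1/15)·[[-5, 0], [-3, -3]]
= [[-1/3, 0], [-1/5, -1/5]]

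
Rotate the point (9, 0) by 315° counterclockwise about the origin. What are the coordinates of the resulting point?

Rotation matrix for 315°: [[cos 315°, -sin 315°], [sin 315°, cos 315°]] ≈ [[0.707107, 0.707107], [-0.707107, 0.707107]]
[[0.707107, 0.707107], [-0.707107, 0.707107]] × [9, 0]ᵀ ≈ [6.3640, -6.3640]ᵀ
Result: (6.3640, -6.3640)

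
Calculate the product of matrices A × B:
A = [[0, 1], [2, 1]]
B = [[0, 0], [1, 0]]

Matrix multiplication:
C[0][0] = 0×0 + 1×1 = 1
C[0][1] = 0×0 + 1×0 = 0
C[1][0] = 2×0 + 1×1 = 1
C[1][1] = 2×0 + 1×0 = 0
Result: [[1, 0], [1, 0]]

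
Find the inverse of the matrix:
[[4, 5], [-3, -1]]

For [[a,b],[c,d]], inverse = (1/det)·[[d,-b],[-c,a]]
det = (4)(-1) - (5)(-3) = -4 - -15 = 11
Inverse = (1/11)·[[-1, -5], [3, 4]]
= [[-1/11, -5/11], [3/11, 4/11]]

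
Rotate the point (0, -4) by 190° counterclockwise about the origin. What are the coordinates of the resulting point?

Rotation matrix for 190°: [[cos 190°, -sin 190°], [sin 190°, cos 190°]] ≈ [[-0.984808, 0.173648], [-0.173648, -0.984808]]
[[-0.984808, 0.173648], [-0.173648, -0.984808]] × [0, -4]ᵀ ≈ [-0.6946, 3.9392]ᵀ
Result: (-0.6946, 3.9392)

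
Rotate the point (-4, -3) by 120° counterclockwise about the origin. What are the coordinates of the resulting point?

Rotation matrix for 120°: [[cos 120°, -sin 120°], [sin 120°, cos 120°]] ≈ [[-0.500000, -0.866025], [0.866025, -0.500000]]
[[-0.500000, -0.866025], [0.866025, -0.500000]] × [-4, -3]ᵀ ≈ [4.5981, -1.9641]ᵀ
Result: (4.5981, -1.9641)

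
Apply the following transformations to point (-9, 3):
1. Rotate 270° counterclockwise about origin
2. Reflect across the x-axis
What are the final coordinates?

Step 1: Rotate 270° → (3, 9)
Step 2: Reflect across x-axis → (3, -9)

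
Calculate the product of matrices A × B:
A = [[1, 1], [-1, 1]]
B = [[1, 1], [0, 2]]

Matrix multiplication:
C[0][0] = 1×1 + 1×0 = 1
C[0][1] = 1×1 + 1×2 = 3
C[1][0] = -1×1 + 1×0 = -1
C[1][1] = -1×1 + 1×2 = 1
Result: [[1, 3], [-1, 1]]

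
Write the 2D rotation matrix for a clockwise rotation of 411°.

Rotation matrix formula: [[cos θ, -sin θ], [sin θ, cos θ]]
A clockwise rotation by 411° is equivalent to a counterclockwise rotation by -411°.
For θ = -411°:
cos(-411°) = 0.6293
sin(-411°) = -0.7771
Result: [[0.6293, 0.7771], [-0.7771, 0.6293]]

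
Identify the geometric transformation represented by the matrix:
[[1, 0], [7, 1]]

This matrix represents: vertical shear with factor 7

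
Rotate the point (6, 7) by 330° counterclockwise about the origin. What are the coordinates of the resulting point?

Rotation matrix for 330°: [[cos 330°, -sin 330°], [sin 330°, cos 330°]] ≈ [[0.866025, 0.500000], [-0.500000, 0.866025]]
[[0.866025, 0.500000], [-0.500000, 0.866025]] × [6, 7]ᵀ ≈ [8.6962, 3.0622]ᵀ
Result: (8.6962, 3.0622)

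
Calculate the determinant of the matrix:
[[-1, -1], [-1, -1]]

For a 2×2 matrix [[a, b], [c, d]], det = ad - bc
det = (-1)(-1) - (-1)(-1) = 1 - 1 = 0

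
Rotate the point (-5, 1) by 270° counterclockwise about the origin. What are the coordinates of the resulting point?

Rotation matrix for 270°: [[cos 270°, -sin 270°], [sin 270°, cos 270°]] = [[0, 1], [-1, 0]]
[[0, 1], [-1, 0]] × [-5, 1]ᵀ = [1, 5]ᵀ
Result: (1, 5)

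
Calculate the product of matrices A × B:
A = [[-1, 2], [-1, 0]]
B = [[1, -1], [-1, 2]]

Matrix multiplication:
C[0][0] = -1×1 + 2×-1 = -3
C[0][1] = -1×-1 + 2×2 = 5
C[1][0] = -1×1 + 0×-1 = -1
C[1][1] = -1×-1 + 0×2 = 1
Result: [[-3, 5], [-1, 1]]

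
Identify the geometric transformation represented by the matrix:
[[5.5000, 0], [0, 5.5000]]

This matrix represents: uniform scaling by factor 5.5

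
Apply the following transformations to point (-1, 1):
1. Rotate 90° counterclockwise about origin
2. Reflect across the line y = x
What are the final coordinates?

Step 1: Rotate 90° → (-1, -1)
Step 2: Reflect across line y = x → (-1, -1)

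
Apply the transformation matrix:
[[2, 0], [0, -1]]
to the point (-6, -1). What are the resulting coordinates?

Matrix multiplication:
[[2, 0], [0, -1]] × [-6, -1]ᵀ
= [(2)(-6) + (0)(-1), (0)(-6) + (-1)(-1)]ᵀ
= [-12, 1]ᵀ
Result: (-12, 1)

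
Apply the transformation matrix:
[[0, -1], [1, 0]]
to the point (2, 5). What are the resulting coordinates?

Matrix multiplication:
[[0, -1], [1, 0]] × [2, 5]ᵀ
= [(0)(2) + (-1)(5), (1)(2) + (0)(5)]ᵀ
= [-5, 2]ᵀ
Result: (-5, 2)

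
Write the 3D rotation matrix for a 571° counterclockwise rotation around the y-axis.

Rotation matrix for counterclockwise 571° around y-axis:
cos(571°) = -0.8572, sin(571°) = -0.5150
Result: [[-0.8572, 0, -0.5150], [0, 1, 0], [0.5150, 0, -0.8572]]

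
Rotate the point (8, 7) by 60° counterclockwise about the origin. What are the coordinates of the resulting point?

Rotation matrix for 60°: [[cos 60°, -sin 60°], [sin 60°, cos 60°]] ≈ [[0.500000, -0.866025], [0.866025, 0.500000]]
[[0.500000, -0.866025], [0.866025, 0.500000]] × [8, 7]ᵀ ≈ [-2.0622, 10.4282]ᵀ
Result: (-2.0622, 10.4282)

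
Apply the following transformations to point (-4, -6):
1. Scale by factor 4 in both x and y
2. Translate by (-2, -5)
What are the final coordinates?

Step 1: Scale (-4, -6) by 4 → (-16, -24)
Step 2: Translate by (-2, -5) → (-18, -29)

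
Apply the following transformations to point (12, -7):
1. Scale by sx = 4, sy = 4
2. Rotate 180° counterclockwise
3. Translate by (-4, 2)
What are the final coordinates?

Step 1: Scale → (48, -28)
Step 2: Rotate 180° → (-48, 28)
Step 3: Translate → (-52, 30)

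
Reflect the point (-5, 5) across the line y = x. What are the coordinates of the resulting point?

Reflection across line y = x: (-5, 5) → (5, -5)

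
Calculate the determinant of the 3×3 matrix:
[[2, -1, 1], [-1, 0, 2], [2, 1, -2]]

Expansion along first row:
det = 2·det([[0,2],[1,-2]]) - -1·det([[-1,2],[2,-2]]) + 1·det([[-1,0],[2,1]])
    = 2·(0·-2 - 2·1) - -1·(-1·-2 - 2·2) + 1·(-1·1 - 0·2)
    = 2·-2 - -1·-2 + 1·-1
    = -4 + -2 + -1 = -7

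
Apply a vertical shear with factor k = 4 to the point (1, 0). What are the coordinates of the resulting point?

Shear matrix for vertical shear with factor k = 4:
[[1, 0], [4, 1]]
Result: (1, 0) → (1, 4)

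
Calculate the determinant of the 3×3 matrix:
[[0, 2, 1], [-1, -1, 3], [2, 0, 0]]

Expansion along first row:
det = 0·det([[-1,3],[0,0]]) - 2·det([[-1,3],[2,0]]) + 1·det([[-1,-1],[2,0]])
    = 0·(-1·0 - 3·0) - 2·(-1·0 - 3·2) + 1·(-1·0 - -1·2)
    = 0·0 - 2·-6 + 1·2
    = 0 + 12 + 2 = 14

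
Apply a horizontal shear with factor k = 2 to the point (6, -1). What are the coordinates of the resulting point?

Shear matrix for horizontal shear with factor k = 2:
[[1, 2], [0, 1]]
Result: (6, -1) → (4, -1)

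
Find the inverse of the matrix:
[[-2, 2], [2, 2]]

For [[a,b],[c,d]], inverse = (1/det)·[[d,-b],[-c,a]]
det = (-2)(2) - (2)(2) = -4 - 4 = -8
Inverse = (1/-8)·[[2, -2], [-2, -2]]
= [[-1/4, 1/4], [1/4, 1/4]]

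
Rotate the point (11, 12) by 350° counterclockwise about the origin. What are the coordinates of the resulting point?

Rotation matrix for 350°: [[cos 350°, -sin 350°], [sin 350°, cos 350°]] ≈ [[0.984808, 0.173648], [-0.173648, 0.984808]]
[[0.984808, 0.173648], [-0.173648, 0.984808]] × [11, 12]ᵀ ≈ [12.9167, 9.9076]ᵀ
Result: (12.9167, 9.9076)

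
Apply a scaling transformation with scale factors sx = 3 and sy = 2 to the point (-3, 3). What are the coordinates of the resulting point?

Scaling matrix:
[[3, 0], [0, 2]]
Result: (-3 × 3, 3 × 2) = (-9, 6)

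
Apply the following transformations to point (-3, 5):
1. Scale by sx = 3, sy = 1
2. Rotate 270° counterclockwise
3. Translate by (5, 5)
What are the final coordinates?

Step 1: Scale → (-9, 5)
Step 2: Rotate 270° → (5, 9)
Step 3: Translate → (10, 14)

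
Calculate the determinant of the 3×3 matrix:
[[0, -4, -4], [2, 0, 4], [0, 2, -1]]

Expansion along first row:
det = 0·det([[0,4],[2,-1]]) - -4·det([[2,4],[0,-1]]) + -4·det([[2,0],[0,2]])
    = 0·(0·-1 - 4·2) - -4·(2·-1 - 4·0) + -4·(2·2 - 0·0)
    = 0·-8 - -4·-2 + -4·4
    = 0 + -8 + -16 = -24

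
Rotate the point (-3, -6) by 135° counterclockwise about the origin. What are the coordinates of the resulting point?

Rotation matrix for 135°: [[cos 135°, -sin 135°], [sin 135°, cos 135°]] ≈ [[-0.707107, -0.707107], [0.707107, -0.707107]]
[[-0.707107, -0.707107], [0.707107, -0.707107]] × [-3, -6]ᵀ ≈ [6.3640, 2.1213]ᵀ
Result: (6.3640, 2.1213)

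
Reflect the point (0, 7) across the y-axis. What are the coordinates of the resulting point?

Reflection across y-axis: (0, 7) → (0, 7)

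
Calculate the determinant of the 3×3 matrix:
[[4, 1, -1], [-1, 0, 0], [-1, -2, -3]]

Expansion along first row:
det = 4·det([[0,0],[-2,-3]]) - 1·det([[-1,0],[-1,-3]]) + -1·det([[-1,0],[-1,-2]])
    = 4·(0·-3 - 0·-2) - 1·(-1·-3 - 0·-1) + -1·(-1·-2 - 0·-1)
    = 4·0 - 1·3 + -1·2
    = 0 + -3 + -2 = -5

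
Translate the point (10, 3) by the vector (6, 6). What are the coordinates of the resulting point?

Translation by (6, 6) (homogeneous matrix [[1, 0, 6], [0, 1, 6], [0, 0, 1]]):
x' = 10 + 6 = 16
y' = 3 + 6 = 9
Result: (16, 9)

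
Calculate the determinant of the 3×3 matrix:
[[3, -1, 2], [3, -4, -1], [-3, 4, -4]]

Expansion along first row:
det = 3·det([[-4,-1],[4,-4]]) - -1·det([[3,-1],[-3,-4]]) + 2·det([[3,-4],[-3,4]])
    = 3·(-4·-4 - -1·4) - -1·(3·-4 - -1·-3) + 2·(3·4 - -4·-3)
    = 3·20 - -1·-15 + 2·0
    = 60 + -15 + 0 = 45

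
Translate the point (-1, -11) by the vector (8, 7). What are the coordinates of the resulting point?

Translation by (8, 7) (homogeneous matrix [[1, 0, 8], [0, 1, 7], [0, 0, 1]]):
x' = -1 + 8 = 7
y' = -11 + 7 = -4
Result: (7, -4)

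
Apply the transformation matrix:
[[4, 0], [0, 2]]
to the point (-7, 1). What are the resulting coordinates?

Matrix multiplication:
[[4, 0], [0, 2]] × [-7, 1]ᵀ
= [(4)(-7) + (0)(1), (0)(-7) + (2)(1)]ᵀ
= [-28, 2]ᵀ
Result: (-28, 2)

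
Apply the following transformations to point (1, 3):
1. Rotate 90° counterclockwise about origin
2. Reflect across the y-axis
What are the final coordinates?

Step 1: Rotate 90° → (-3, 1)
Step 2: Reflect across y-axis → (3, 1)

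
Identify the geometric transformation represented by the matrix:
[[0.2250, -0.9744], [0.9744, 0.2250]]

This matrix represents: rotation by 77° counterclockwise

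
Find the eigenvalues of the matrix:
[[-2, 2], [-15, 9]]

Characteristic equation: det(A - λI) = 0
λ² - (trace)λ + (det) = 0
trace = -2 + 9 = 7, det = (-2)(9) - (2)(-15) = 12
λ² - (7)λ + (12) = 0
λ = (7 ± √((7)² - 4·(12))) / 2 = (7 ± √1) / 2
Solving: λ = 3, 4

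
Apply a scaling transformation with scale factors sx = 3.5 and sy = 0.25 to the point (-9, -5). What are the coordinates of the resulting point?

Scaling matrix:
[[3.50, 0], [0, 0.25]]
Result: (-9 × 3.5, -5 × 0.25) = (-31.5, -1.25)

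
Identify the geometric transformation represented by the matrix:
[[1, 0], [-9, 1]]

This matrix represents: vertical shear with factor -9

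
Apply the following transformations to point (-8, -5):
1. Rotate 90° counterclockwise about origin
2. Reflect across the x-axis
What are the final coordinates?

Step 1: Rotate 90° → (5, -8)
Step 2: Reflect across x-axis → (5, 8)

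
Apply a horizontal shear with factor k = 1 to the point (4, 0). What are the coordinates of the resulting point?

Shear matrix for horizontal shear with factor k = 1:
[[1, 1], [0, 1]]
Result: (4, 0) → (4, 0)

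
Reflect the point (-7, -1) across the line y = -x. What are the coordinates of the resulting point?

Reflection across line y = -x: (-7, -1) → (1, 7)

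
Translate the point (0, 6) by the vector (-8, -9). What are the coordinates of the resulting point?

Translation by (-8, -9) (homogeneous matrix [[1, 0, -8], [0, 1, -9], [0, 0, 1]]):
x' = 0 + -8 = -8
y' = 6 + -9 = -3
Result: (-8, -3)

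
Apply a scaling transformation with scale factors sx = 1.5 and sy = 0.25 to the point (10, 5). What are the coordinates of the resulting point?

Scaling matrix:
[[1.50, 0], [0, 0.25]]
Result: (10 × 1.5, 5 × 0.25) = (15, 1.25)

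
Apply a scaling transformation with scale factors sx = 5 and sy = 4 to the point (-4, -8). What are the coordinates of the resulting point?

Scaling matrix:
[[5, 0], [0, 4]]
Result: (-4 × 5, -8 × 4) = (-20, -32)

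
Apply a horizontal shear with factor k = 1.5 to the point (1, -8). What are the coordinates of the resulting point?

Shear matrix for horizontal shear with factor k = 1.5:
[[1, 1.50], [0, 1]]
Result: (1, -8) → (-11, -8)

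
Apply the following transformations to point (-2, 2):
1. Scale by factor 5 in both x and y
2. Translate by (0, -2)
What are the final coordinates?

Step 1: Scale (-2, 2) by 5 → (-10, 10)
Step 2: Translate by (0, -2) → (-10, 8)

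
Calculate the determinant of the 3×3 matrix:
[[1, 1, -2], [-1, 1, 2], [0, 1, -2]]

Expansion along first row:
det = 1·det([[1,2],[1,-2]]) - 1·det([[-1,2],[0,-2]]) + -2·det([[-1,1],[0,1]])
    = 1·(1·-2 - 2·1) - 1·(-1·-2 - 2·0) + -2·(-1·1 - 1·0)
    = 1·-4 - 1·2 + -2·-1
    = -4 + -2 + 2 = -4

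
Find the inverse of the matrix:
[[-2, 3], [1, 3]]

For [[a,b],[c,d]], inverse = (1/det)·[[d,-b],[-c,a]]
det = (-2)(3) - (3)(1) = -6 - 3 = -9
Inverse = (1/-9)·[[3, -3], [-1, -2]]
= [[-1/3, 1/3], [1/9, 2/9]]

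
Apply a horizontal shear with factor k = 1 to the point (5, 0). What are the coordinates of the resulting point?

Shear matrix for horizontal shear with factor k = 1:
[[1, 1], [0, 1]]
Result: (5, 0) → (5, 0)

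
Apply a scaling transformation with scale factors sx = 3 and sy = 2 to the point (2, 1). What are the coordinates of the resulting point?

Scaling matrix:
[[3, 0], [0, 2]]
Result: (2 × 3, 1 × 2) = (6, 2)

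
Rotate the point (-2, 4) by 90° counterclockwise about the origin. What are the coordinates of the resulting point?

Rotation matrix for 90°: [[cos 90°, -sin 90°], [sin 90°, cos 90°]] = [[0, -1], [1, 0]]
[[0, -1], [1, 0]] × [-2, 4]ᵀ = [-4, -2]ᵀ
Result: (-4, -2)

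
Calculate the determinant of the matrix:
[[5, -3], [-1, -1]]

For a 2×2 matrix [[a, b], [c, d]], det = ad - bc
det = (5)(-1) - (-3)(-1) = -5 - 3 = -8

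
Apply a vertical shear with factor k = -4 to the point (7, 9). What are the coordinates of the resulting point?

Shear matrix for vertical shear with factor k = -4:
[[1, 0], [-4, 1]]
Result: (7, 9) → (7, -19)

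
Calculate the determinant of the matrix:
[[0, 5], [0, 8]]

For a 2×2 matrix [[a, b], [c, d]], det = ad - bc
det = (0)(8) - (5)(0) = 0 - 0 = 0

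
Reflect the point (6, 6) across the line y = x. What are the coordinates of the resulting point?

Reflection across line y = x: (6, 6) → (6, 6)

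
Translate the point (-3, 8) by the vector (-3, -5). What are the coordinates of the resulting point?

Translation by (-3, -5) (homogeneous matrix [[1, 0, -3], [0, 1, -5], [0, 0, 1]]):
x' = -3 + -3 = -6
y' = 8 + -5 = 3
Result: (-6, 3)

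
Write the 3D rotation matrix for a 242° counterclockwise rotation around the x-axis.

Rotation matrix for counterclockwise 242° around x-axis:
cos(242°) = -0.4695, sin(242°) = -0.8829
Result: [[1, 0, 0], [0, -0.4695, 0.8829], [0, -0.8829, -0.4695]]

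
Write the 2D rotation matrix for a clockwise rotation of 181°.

Rotation matrix formula: [[cos θ, -sin θ], [sin θ, cos θ]]
A clockwise rotation by 181° is equivalent to a counterclockwise rotation by -181°.
For θ = -181°:
cos(-181°) = -0.9998
sin(-181°) = 0.0175
Result: [[-0.9998, -0.0175], [0.0175, -0.9998]]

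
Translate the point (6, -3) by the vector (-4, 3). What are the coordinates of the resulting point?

Translation by (-4, 3) (homogeneous matrix [[1, 0, -4], [0, 1, 3], [0, 0, 1]]):
x' = 6 + -4 = 2
y' = -3 + 3 = 0
Result: (2, 0)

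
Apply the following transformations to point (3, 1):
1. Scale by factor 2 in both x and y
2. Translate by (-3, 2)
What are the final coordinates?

Step 1: Scale (3, 1) by 2 → (6, 2)
Step 2: Translate by (-3, 2) → (3, 4)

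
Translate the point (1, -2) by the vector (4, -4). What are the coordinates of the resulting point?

Translation by (4, -4) (homogeneous matrix [[1, 0, 4], [0, 1, -4], [0, 0, 1]]):
x' = 1 + 4 = 5
y' = -2 + -4 = -6
Result: (5, -6)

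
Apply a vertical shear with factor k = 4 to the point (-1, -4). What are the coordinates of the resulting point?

Shear matrix for vertical shear with factor k = 4:
[[1, 0], [4, 1]]
Result: (-1, -4) → (-1, -8)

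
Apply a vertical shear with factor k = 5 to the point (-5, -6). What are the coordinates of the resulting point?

Shear matrix for vertical shear with factor k = 5:
[[1, 0], [5, 1]]
Result: (-5, -6) → (-5, -31)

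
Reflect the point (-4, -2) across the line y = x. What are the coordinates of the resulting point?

Reflection across line y = x: (-4, -2) → (-2, -4)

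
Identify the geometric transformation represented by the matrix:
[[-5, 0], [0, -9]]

This matrix represents: non-uniform scaling by sx = -5, sy = -9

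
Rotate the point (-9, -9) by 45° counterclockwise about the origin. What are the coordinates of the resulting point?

Rotation matrix for 45°: [[cos 45°, -sin 45°], [sin 45°, cos 45°]] ≈ [[0.707107, -0.707107], [0.707107, 0.707107]]
[[0.707107, -0.707107], [0.707107, 0.707107]] × [-9, -9]ᵀ ≈ [0, -12.7279]ᵀ
Result: (0, -12.7279)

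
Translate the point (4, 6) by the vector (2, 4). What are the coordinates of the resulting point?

Translation by (2, 4) (homogeneous matrix [[1, 0, 2], [0, 1, 4], [0, 0, 1]]):
x' = 4 + 2 = 6
y' = 6 + 4 = 10
Result: (6, 10)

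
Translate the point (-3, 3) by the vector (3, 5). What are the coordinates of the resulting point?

Translation by (3, 5) (homogeneous matrix [[1, 0, 3], [0, 1, 5], [0, 0, 1]]):
x' = -3 + 3 = 0
y' = 3 + 5 = 8
Result: (0, 8)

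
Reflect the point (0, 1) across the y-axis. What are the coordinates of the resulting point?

Reflection across y-axis: (0, 1) → (0, 1)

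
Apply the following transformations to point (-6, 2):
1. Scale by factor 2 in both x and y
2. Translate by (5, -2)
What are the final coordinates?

Step 1: Scale (-6, 2) by 2 → (-12, 4)
Step 2: Translate by (5, -2) → (-7, 2)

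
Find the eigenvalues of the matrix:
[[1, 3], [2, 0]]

Characteristic equation: det(A - λI) = 0
λ² - (trace)λ + (det) = 0
trace = 1 + 0 = 1, det = (1)(0) - (3)(2) = -6
λ² - (1)λ + (-6) = 0
λ = (1 ± √((1)² - 4·(-6))) / 2 = (1 ± √25) / 2
Solving: λ = -2, 3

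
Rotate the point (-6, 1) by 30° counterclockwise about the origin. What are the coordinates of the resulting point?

Rotation matrix for 30°: [[cos 30°, -sin 30°], [sin 30°, cos 30°]] ≈ [[0.866025, -0.500000], [0.500000, 0.866025]]
[[0.866025, -0.500000], [0.500000, 0.866025]] × [-6, 1]ᵀ ≈ [-5.6962, -2.1340]ᵀ
Result: (-5.6962, -2.1340)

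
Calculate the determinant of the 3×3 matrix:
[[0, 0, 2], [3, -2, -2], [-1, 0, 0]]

Expansion along first row:
det = 0·det([[-2,-2],[0,0]]) - 0·det([[3,-2],[-1,0]]) + 2·det([[3,-2],[-1,0]])
    = 0·(-2·0 - -2·0) - 0·(3·0 - -2·-1) + 2·(3·0 - -2·-1)
    = 0·0 - 0·-2 + 2·-2
    = 0 + 0 + -4 = -4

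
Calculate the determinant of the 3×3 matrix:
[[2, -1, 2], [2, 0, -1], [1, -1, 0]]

Expansion along first row:
det = 2·det([[0,-1],[-1,0]]) - -1·det([[2,-1],[1,0]]) + 2·det([[2,0],[1,-1]])
    = 2·(0·0 - -1·-1) - -1·(2·0 - -1·1) + 2·(2·-1 - 0·1)
    = 2·-1 - -1·1 + 2·-2
    = -2 + 1 + -4 = -5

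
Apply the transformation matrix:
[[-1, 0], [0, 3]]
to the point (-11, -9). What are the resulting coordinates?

Matrix multiplication:
[[-1, 0], [0, 3]] × [-11, -9]ᵀ
= [(-1)(-11) + (0)(-9), (0)(-11) + (3)(-9)]ᵀ
= [11, -27]ᵀ
Result: (11, -27)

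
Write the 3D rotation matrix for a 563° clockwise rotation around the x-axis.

Rotation matrix for clockwise 563° around x-axis:
A clockwise rotation by 563° is a counterclockwise rotation by -563°.
cos(-563°) = -0.9205, sin(-563°) = 0.3907
Result: [[1, 0, 0], [0, -0.9205, -0.3907], [0, 0.3907, -0.9205]]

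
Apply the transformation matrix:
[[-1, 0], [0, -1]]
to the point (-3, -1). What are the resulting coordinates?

Matrix multiplication:
[[-1, 0], [0, -1]] × [-3, -1]ᵀ
= [(-1)(-3) + (0)(-1), (0)(-3) + (-1)(-1)]ᵀ
= [3, 1]ᵀ
Result: (3, 1)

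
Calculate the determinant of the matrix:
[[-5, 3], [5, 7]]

For a 2×2 matrix [[a, b], [c, d]], det = ad - bc
det = (-5)(7) - (3)(5) = -35 - 15 = -50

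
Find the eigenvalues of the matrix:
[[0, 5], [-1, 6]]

Characteristic equation: det(A - λI) = 0
λ² - (trace)λ + (det) = 0
trace = 0 + 6 = 6, det = (0)(6) - (5)(-1) = 5
λ² - (6)λ + (5) = 0
λ = (6 ± √((6)² - 4·(5))) / 2 = (6 ± √16) / 2
Solving: λ = 1, 5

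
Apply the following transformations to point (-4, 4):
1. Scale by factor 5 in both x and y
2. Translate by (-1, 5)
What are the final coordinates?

Step 1: Scale (-4, 4) by 5 → (-20, 20)
Step 2: Translate by (-1, 5) → (-21, 25)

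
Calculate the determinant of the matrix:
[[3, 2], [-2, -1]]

For a 2×2 matrix [[a, b], [c, d]], det = ad - bc
det = (3)(-1) - (2)(-2) = -3 - -4 = 1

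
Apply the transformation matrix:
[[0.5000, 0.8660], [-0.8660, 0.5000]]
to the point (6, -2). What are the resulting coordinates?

Matrix multiplication:
[[0.5000, 0.8660], [-0.8660, 0.5000]] × [6, -2]ᵀ
= [(0.5000)(6) + (0.8660)(-2), (-0.8660)(6) + (0.5000)(-2)]ᵀ
= [1.2680, -6.1960]ᵀ
Result: (1.2680, -6.1960)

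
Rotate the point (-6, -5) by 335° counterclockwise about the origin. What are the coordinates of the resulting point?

Rotation matrix for 335°: [[cos 335°, -sin 335°], [sin 335°, cos 335°]] ≈ [[0.906308, 0.422618], [-0.422618, 0.906308]]
[[0.906308, 0.422618], [-0.422618, 0.906308]] × [-6, -5]ᵀ ≈ [-7.5509, -1.9958]ᵀ
Result: (-7.5509, -1.9958)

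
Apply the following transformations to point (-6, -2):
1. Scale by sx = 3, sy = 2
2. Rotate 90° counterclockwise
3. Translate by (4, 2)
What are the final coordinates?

Step 1: Scale → (-18, -4)
Step 2: Rotate 90° → (4, -18)
Step 3: Translate → (8, -16)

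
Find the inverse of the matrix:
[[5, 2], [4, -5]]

For [[a,b],[c,d]], inverse = (1/det)·[[d,-b],[-c,a]]
det = (5)(-5) - (2)(4) = -25 - 8 = -33
Inverse = (1/-33)·[[-5, -2], [-4, 5]]
= [[5/33, 2/33], [4/33, -5/33]]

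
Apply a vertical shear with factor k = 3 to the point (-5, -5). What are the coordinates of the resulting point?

Shear matrix for vertical shear with factor k = 3:
[[1, 0], [3, 1]]
Result: (-5, -5) → (-5, -20)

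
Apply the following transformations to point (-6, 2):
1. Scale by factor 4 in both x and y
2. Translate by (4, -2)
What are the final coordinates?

Step 1: Scale (-6, 2) by 4 → (-24, 8)
Step 2: Translate by (4, -2) → (-20, 6)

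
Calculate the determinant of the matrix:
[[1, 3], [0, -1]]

For a 2×2 matrix [[a, b], [c, d]], det = ad - bc
det = (1)(-1) - (3)(0) = -1 - 0 = -1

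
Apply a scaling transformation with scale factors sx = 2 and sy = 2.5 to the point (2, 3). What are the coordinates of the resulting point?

Scaling matrix:
[[2, 0], [0, 2.50]]
Result: (2 × 2, 3 × 2.5) = (4, 7.5)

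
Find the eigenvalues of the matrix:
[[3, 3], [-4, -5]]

Characteristic equation: det(A - λI) = 0
λ² - (trace)λ + (det) = 0
trace = 3 + -5 = -2, det = (3)(-5) - (3)(-4) = -3
λ² - (-2)λ + (-3) = 0
λ = (-2 ± √((-2)² - 4·(-3))) / 2 = (-2 ± √16) / 2
Solving: λ = -3, 1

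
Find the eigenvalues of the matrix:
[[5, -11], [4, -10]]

Characteristic equation: det(A - λI) = 0
λ² - (trace)λ + (det) = 0
trace = 5 + -10 = -5, det = (5)(-10) - (-11)(4) = -6
λ² - (-5)λ + (-6) = 0
λ = (-5 ± √((-5)² - 4·(-6))) / 2 = (-5 ± √49) / 2
Solving: λ = -6, 1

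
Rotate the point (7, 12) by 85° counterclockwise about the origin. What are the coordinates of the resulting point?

Rotation matrix for 85°: [[cos 85°, -sin 85°], [sin 85°, cos 85°]] ≈ [[0.087156, -0.996195], [0.996195, 0.087156]]
[[0.087156, -0.996195], [0.996195, 0.087156]] × [7, 12]ᵀ ≈ [-11.3442, 8.0192]ᵀ
Result: (-11.3442, 8.0192)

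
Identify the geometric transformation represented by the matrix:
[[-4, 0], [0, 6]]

This matrix represents: non-uniform scaling by sx = -4, sy = 6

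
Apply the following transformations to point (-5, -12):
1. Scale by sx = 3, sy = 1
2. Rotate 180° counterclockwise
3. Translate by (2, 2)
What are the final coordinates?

Step 1: Scale → (-15, -12)
Step 2: Rotate 180° → (15, 12)
Step 3: Translate → (17, 14)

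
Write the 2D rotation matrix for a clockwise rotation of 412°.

Rotation matrix formula: [[cos θ, -sin θ], [sin θ, cos θ]]
A clockwise rotation by 412° is equivalent to a counterclockwise rotation by -412°.
For θ = -412°:
cos(-412°) = 0.6157
sin(-412°) = -0.7880
Result: [[0.6157, 0.7880], [-0.7880, 0.6157]]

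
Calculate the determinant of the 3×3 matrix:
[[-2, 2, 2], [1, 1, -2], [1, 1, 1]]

Expansion along first row:
det = -2·det([[1,-2],[1,1]]) - 2·det([[1,-2],[1,1]]) + 2·det([[1,1],[1,1]])
    = -2·(1·1 - -2·1) - 2·(1·1 - -2·1) + 2·(1·1 - 1·1)
    = -2·3 - 2·3 + 2·0
    = -6 + -6 + 0 = -12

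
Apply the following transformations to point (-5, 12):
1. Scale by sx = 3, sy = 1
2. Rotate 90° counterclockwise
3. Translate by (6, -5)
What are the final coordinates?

Step 1: Scale → (-15, 12)
Step 2: Rotate 90° → (-12, -15)
Step 3: Translate → (-6, -20)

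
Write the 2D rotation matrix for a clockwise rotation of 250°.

Rotation matrix formula: [[cos θ, -sin θ], [sin θ, cos θ]]
A clockwise rotation by 250° is equivalent to a counterclockwise rotation by -250°.
For θ = -250°:
cos(-250°) = -0.3420
sin(-250°) = 0.9397
Result: [[-0.3420, -0.9397], [0.9397, -0.3420]]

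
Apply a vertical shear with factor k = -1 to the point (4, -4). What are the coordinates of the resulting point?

Shear matrix for vertical shear with factor k = -1:
[[1, 0], [-1, 1]]
Result: (4, -4) → (4, -8)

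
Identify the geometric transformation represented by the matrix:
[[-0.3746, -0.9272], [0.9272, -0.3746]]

This matrix represents: rotation by 112° counterclockwise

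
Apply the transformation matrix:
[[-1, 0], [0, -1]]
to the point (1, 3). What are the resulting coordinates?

Matrix multiplication:
[[-1, 0], [0, -1]] × [1, 3]ᵀ
= [(-1)(1) + (0)(3), (0)(1) + (-1)(3)]ᵀ
= [-1, -3]ᵀ
Result: (-1, -3)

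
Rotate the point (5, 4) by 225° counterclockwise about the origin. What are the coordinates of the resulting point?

Rotation matrix for 225°: [[cos 225°, -sin 225°], [sin 225°, cos 225°]] ≈ [[-0.707107, 0.707107], [-0.707107, -0.707107]]
[[-0.707107, 0.707107], [-0.707107, -0.707107]] × [5, 4]ᵀ ≈ [-0.7071, -6.3640]ᵀ
Result: (-0.7071, -6.3640)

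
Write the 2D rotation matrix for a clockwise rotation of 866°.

Rotation matrix formula: [[cos θ, -sin θ], [sin θ, cos θ]]
A clockwise rotation by 866° is equivalent to a counterclockwise rotation by -866°.
For θ = -866°:
cos(-866°) = -0.8290
sin(-866°) = -0.5592
Result: [[-0.8290, 0.5592], [-0.5592, -0.8290]]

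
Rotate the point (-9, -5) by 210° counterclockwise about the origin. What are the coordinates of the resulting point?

Rotation matrix for 210°: [[cos 210°, -sin 210°], [sin 210°, cos 210°]] ≈ [[-0.866025, 0.500000], [-0.500000, -0.866025]]
[[-0.866025, 0.500000], [-0.500000, -0.866025]] × [-9, -5]ᵀ ≈ [5.2942, 8.8301]ᵀ
Result: (5.2942, 8.8301)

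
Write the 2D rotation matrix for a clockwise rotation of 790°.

Rotation matrix formula: [[cos θ, -sin θ], [sin θ, cos θ]]
A clockwise rotation by 790° is equivalent to a counterclockwise rotation by -790°.
For θ = -790°:
cos(-790°) = 0.3420
sin(-790°) = -0.9397
Result: [[0.3420, 0.9397], [-0.9397, 0.3420]]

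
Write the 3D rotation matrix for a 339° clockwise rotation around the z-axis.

Rotation matrix for clockwise 339° around z-axis:
A clockwise rotation by 339° is a counterclockwise rotation by -339°.
cos(-339°) = 0.9336, sin(-339°) = 0.3584
Result: [[0.9336, -0.3584, 0], [0.3584, 0.9336, 0], [0, 0, 1]]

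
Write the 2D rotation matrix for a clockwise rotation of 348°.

Rotation matrix formula: [[cos θ, -sin θ], [sin θ, cos θ]]
A clockwise rotation by 348° is equivalent to a counterclockwise rotation by -348°.
For θ = -348°:
cos(-348°) = 0.9781
sin(-348°) = 0.2079
Result: [[0.9781, -0.2079], [0.2079, 0.9781]]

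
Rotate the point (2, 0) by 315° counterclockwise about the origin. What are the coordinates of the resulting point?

Rotation matrix for 315°: [[cos 315°, -sin 315°], [sin 315°, cos 315°]] ≈ [[0.707107, 0.707107], [-0.707107, 0.707107]]
[[0.707107, 0.707107], [-0.707107, 0.707107]] × [2, 0]ᵀ ≈ [1.4142, -1.4142]ᵀ
Result: (1.4142, -1.4142)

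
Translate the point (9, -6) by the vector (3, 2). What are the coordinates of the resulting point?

Translation by (3, 2) (homogeneous matrix [[1, 0, 3], [0, 1, 2], [0, 0, 1]]):
x' = 9 + 3 = 12
y' = -6 + 2 = -4
Result: (12, -4)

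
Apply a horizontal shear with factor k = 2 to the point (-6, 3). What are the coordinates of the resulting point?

Shear matrix for horizontal shear with factor k = 2:
[[1, 2], [0, 1]]
Result: (-6, 3) → (0, 3)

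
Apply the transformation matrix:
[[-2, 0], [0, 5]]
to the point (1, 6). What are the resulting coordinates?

Matrix multiplication:
[[-2, 0], [0, 5]] × [1, 6]ᵀ
= [(-2)(1) + (0)(6), (0)(1) + (5)(6)]ᵀ
= [-2, 30]ᵀ
Result: (-2, 30)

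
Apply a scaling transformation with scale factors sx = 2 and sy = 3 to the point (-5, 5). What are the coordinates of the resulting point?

Scaling matrix:
[[2, 0], [0, 3]]
Result: (-5 × 2, 5 × 3) = (-10, 15)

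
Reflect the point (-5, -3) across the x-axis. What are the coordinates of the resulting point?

Reflection across x-axis: (-5, -3) → (-5, 3)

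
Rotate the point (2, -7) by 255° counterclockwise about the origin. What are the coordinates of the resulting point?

Rotation matrix for 255°: [[cos 255°, -sin 255°], [sin 255°, cos 255°]] ≈ [[-0.258819, 0.965926], [-0.965926, -0.258819]]
[[-0.258819, 0.965926], [-0.965926, -0.258819]] × [2, -7]ᵀ ≈ [-7.2791, -0.1201]ᵀ
Result: (-7.2791, -0.1201)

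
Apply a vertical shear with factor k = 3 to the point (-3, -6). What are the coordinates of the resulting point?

Shear matrix for vertical shear with factor k = 3:
[[1, 0], [3, 1]]
Result: (-3, -6) → (-3, -15)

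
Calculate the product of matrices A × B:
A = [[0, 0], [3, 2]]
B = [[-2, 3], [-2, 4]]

Matrix multiplication:
C[0][0] = 0×-2 + 0×-2 = 0
C[0][1] = 0×3 + 0×4 = 0
C[1][0] = 3×-2 + 2×-2 = -10
C[1][1] = 3×3 + 2×4 = 17
Result: [[0, 0], [-10, 17]]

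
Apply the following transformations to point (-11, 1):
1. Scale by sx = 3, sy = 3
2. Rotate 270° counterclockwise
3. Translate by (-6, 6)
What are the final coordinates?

Step 1: Scale → (-33, 3)
Step 2: Rotate 270° → (3, 33)
Step 3: Translate → (-3, 39)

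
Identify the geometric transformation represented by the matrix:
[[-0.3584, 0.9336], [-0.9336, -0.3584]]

This matrix represents: rotation by 249° counterclockwise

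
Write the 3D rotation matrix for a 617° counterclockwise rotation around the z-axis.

Rotation matrix for counterclockwise 617° around z-axis:
cos(617°) = -0.2250, sin(617°) = -0.9744
Result: [[-0.2250, 0.9744, 0], [-0.9744, -0.2250, 0], [0, 0, 1]]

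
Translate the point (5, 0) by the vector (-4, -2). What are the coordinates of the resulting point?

Translation by (-4, -2) (homogeneous matrix [[1, 0, -4], [0, 1, -2], [0, 0, 1]]):
x' = 5 + -4 = 1
y' = 0 + -2 = -2
Result: (1, -2)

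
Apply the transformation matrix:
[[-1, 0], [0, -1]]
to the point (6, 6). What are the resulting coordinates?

Matrix multiplication:
[[-1, 0], [0, -1]] × [6, 6]ᵀ
= [(-1)(6) + (0)(6), (0)(6) + (-1)(6)]ᵀ
= [-6, -6]ᵀ
Result: (-6, -6)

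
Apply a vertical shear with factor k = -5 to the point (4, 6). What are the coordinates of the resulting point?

Shear matrix for vertical shear with factor k = -5:
[[1, 0], [-5, 1]]
Result: (4, 6) → (4, -14)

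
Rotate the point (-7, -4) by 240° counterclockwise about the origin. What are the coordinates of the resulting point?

Rotation matrix for 240°: [[cos 240°, -sin 240°], [sin 240°, cos 240°]] ≈ [[-0.500000, 0.866025], [-0.866025, -0.500000]]
[[-0.500000, 0.866025], [-0.866025, -0.500000]] × [-7, -4]ᵀ ≈ [0.0359, 8.0622]ᵀ
Result: (0.0359, 8.0622)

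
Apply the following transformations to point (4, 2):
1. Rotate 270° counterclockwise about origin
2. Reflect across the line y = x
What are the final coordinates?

Step 1: Rotate 270° → (2, -4)
Step 2: Reflect across line y = x → (-4, 2)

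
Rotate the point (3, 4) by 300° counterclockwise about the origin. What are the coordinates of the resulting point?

Rotation matrix for 300°: [[cos 300°, -sin 300°], [sin 300°, cos 300°]] ≈ [[0.500000, 0.866025], [-0.866025, 0.500000]]
[[0.500000, 0.866025], [-0.866025, 0.500000]] × [3, 4]ᵀ ≈ [4.9641, -0.5981]ᵀ
Result: (4.9641, -0.5981)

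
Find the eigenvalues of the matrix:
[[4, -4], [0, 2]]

Characteristic equation: det(A - λI) = 0
λ² - (trace)λ + (det) = 0
trace = 4 + 2 = 6, det = (4)(2) - (-4)(0) = 8
λ² - (6)λ + (8) = 0
λ = (6 ± √((6)² - 4·(8))) / 2 = (6 ± √4) / 2
Solving: λ = 2, 4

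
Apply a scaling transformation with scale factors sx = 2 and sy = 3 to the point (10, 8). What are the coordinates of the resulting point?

Scaling matrix:
[[2, 0], [0, 3]]
Result: (10 × 2, 8 × 3) = (20, 24)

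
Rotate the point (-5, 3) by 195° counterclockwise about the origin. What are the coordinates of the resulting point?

Rotation matrix for 195°: [[cos 195°, -sin 195°], [sin 195°, cos 195°]] ≈ [[-0.965926, 0.258819], [-0.258819, -0.965926]]
[[-0.965926, 0.258819], [-0.258819, -0.965926]] × [-5, 3]ᵀ ≈ [5.6061, -1.6037]ᵀ
Result: (5.6061, -1.6037)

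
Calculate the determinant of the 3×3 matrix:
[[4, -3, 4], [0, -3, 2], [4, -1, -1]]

Expansion along first row:
det = 4·det([[-3,2],[-1,-1]]) - -3·det([[0,2],[4,-1]]) + 4·det([[0,-3],[4,-1]])
    = 4·(-3·-1 - 2·-1) - -3·(0·-1 - 2·4) + 4·(0·-1 - -3·4)
    = 4·5 - -3·-8 + 4·12
    = 20 + -24 + 48 = 44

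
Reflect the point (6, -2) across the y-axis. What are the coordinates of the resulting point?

Reflection across y-axis: (6, -2) → (-6, -2)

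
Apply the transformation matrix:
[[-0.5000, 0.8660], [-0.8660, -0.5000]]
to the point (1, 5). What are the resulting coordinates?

Matrix multiplication:
[[-0.5000, 0.8660], [-0.8660, -0.5000]] × [1, 5]ᵀ
= [(-0.5000)(1) + (0.8660)(5), (-0.8660)(1) + (-0.5000)(5)]ᵀ
= [3.8300, -3.3660]ᵀ
Result: (3.8300, -3.3660)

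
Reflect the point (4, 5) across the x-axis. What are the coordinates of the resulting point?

Reflection across x-axis: (4, 5) → (4, -5)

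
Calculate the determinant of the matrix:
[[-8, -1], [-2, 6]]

For a 2×2 matrix [[a, b], [c, d]], det = ad - bc
det = (-8)(6) - (-1)(-2) = -48 - 2 = -50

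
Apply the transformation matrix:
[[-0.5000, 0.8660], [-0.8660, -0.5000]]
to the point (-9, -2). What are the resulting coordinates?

Matrix multiplication:
[[-0.5000, 0.8660], [-0.8660, -0.5000]] × [-9, -2]ᵀ
= [(-0.5000)(-9) + (0.8660)(-2), (-0.8660)(-9) + (-0.5000)(-2)]ᵀ
= [2.7680, 8.7940]ᵀ
Result: (2.7680, 8.7940)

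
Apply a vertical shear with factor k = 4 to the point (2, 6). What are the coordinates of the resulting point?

Shear matrix for vertical shear with factor k = 4:
[[1, 0], [4, 1]]
Result: (2, 6) → (2, 14)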